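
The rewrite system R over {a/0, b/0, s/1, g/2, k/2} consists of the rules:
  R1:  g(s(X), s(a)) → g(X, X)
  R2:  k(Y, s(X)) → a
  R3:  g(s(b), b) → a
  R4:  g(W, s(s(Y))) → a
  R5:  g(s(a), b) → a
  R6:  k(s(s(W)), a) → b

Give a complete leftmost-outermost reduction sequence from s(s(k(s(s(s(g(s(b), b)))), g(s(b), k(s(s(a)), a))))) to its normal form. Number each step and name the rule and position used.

s(s(b))

1. s(s(k(s(s(s(g(s(b), b)))), g(s(b), k(s(s(a)), a)))))  →  s(s(k(s(s(s(a))), g(s(b), k(s(s(a)), a)))))   [R3 at 1.1.1.1.1.1]
2. s(s(k(s(s(s(a))), g(s(b), k(s(s(a)), a)))))  →  s(s(k(s(s(s(a))), g(s(b), b))))   [R6 at 1.1.2.2]
3. s(s(k(s(s(s(a))), g(s(b), b))))  →  s(s(k(s(s(s(a))), a)))   [R3 at 1.1.2]
4. s(s(k(s(s(s(a))), a)))  →  s(s(b))   [R6 at 1.1]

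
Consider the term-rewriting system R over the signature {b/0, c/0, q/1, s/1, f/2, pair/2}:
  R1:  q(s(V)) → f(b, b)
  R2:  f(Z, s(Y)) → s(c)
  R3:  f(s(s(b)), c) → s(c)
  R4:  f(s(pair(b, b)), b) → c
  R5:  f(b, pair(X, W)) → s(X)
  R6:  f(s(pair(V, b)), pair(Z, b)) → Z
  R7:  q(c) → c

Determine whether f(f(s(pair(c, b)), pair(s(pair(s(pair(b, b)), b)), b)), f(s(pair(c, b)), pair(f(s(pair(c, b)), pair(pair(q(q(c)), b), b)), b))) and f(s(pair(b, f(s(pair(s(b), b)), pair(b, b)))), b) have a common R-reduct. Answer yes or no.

Reduce t₁ = f(f(s(pair(c, b)), pair(s(pair(s(pair(b, b)), b)), b)), f(s(pair(c, b)), pair(f(s(pair(c, b)), pair(pair(q(q(c)), b), b)), b))):
1. f(f(s(pair(c, b)), pair(s(pair(s(pair(b, b)), b)), b)), f(s(pair(c, b)), pair(f(s(pair(c, b)), pair(pair(q(q(c)), b), b)), b)))  →  f(s(pair(s(pair(b, b)), b)), f(s(pair(c, b)), pair(f(s(pair(c, b)), pair(pair(q(q(c)), b), b)), b)))   [R6 at 1]
2. f(s(pair(s(pair(b, b)), b)), f(s(pair(c, b)), pair(f(s(pair(c, b)), pair(pair(q(q(c)), b), b)), b)))  →  f(s(pair(s(pair(b, b)), b)), f(s(pair(c, b)), pair(pair(q(q(c)), b), b)))   [R6 at 2]
3. f(s(pair(s(pair(b, b)), b)), f(s(pair(c, b)), pair(pair(q(q(c)), b), b)))  →  f(s(pair(s(pair(b, b)), b)), pair(q(q(c)), b))   [R6 at 2]
4. f(s(pair(s(pair(b, b)), b)), pair(q(q(c)), b))  →  q(q(c))   [R6 at ε]
5. q(q(c))  →  q(c)   [R7 at 1]
6. q(c)  →  c   [R7 at ε]

Reduce t₂ = f(s(pair(b, f(s(pair(s(b), b)), pair(b, b)))), b):
1. f(s(pair(b, f(s(pair(s(b), b)), pair(b, b)))), b)  →  f(s(pair(b, b)), b)   [R6 at 1.1.2]
2. f(s(pair(b, b)), b)  →  c   [R4 at ε]

yes — NF(t₁) = c, NF(t₂) = c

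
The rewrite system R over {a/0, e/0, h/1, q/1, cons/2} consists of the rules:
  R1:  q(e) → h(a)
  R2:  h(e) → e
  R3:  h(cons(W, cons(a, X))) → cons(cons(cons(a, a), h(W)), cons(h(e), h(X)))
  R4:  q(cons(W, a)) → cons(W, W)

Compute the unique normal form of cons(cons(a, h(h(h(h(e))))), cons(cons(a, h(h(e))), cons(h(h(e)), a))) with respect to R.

1. cons(cons(a, h(h(h(h(e))))), cons(cons(a, h(h(e))), cons(h(h(e)), a)))  →  cons(cons(a, h(h(h(e)))), cons(cons(a, h(h(e))), cons(h(h(e)), a)))   [R2 at 1.2.1.1.1]
2. cons(cons(a, h(h(h(e)))), cons(cons(a, h(h(e))), cons(h(h(e)), a)))  →  cons(cons(a, h(h(e))), cons(cons(a, h(h(e))), cons(h(h(e)), a)))   [R2 at 1.2.1.1]
3. cons(cons(a, h(h(e))), cons(cons(a, h(h(e))), cons(h(h(e)), a)))  →  cons(cons(a, h(e)), cons(cons(a, h(h(e))), cons(h(h(e)), a)))   [R2 at 1.2.1]
4. cons(cons(a, h(e)), cons(cons(a, h(h(e))), cons(h(h(e)), a)))  →  cons(cons(a, e), cons(cons(a, h(h(e))), cons(h(h(e)), a)))   [R2 at 1.2]
5. cons(cons(a, e), cons(cons(a, h(h(e))), cons(h(h(e)), a)))  →  cons(cons(a, e), cons(cons(a, h(e)), cons(h(h(e)), a)))   [R2 at 2.1.2.1]
6. cons(cons(a, e), cons(cons(a, h(e)), cons(h(h(e)), a)))  →  cons(cons(a, e), cons(cons(a, e), cons(h(h(e)), a)))   [R2 at 2.1.2]
7. cons(cons(a, e), cons(cons(a, e), cons(h(h(e)), a)))  →  cons(cons(a, e), cons(cons(a, e), cons(h(e), a)))   [R2 at 2.2.1.1]
8. cons(cons(a, e), cons(cons(a, e), cons(h(e), a)))  →  cons(cons(a, e), cons(cons(a, e), cons(e, a)))   [R2 at 2.2.1]

cons(cons(a, e), cons(cons(a, e), cons(e, a)))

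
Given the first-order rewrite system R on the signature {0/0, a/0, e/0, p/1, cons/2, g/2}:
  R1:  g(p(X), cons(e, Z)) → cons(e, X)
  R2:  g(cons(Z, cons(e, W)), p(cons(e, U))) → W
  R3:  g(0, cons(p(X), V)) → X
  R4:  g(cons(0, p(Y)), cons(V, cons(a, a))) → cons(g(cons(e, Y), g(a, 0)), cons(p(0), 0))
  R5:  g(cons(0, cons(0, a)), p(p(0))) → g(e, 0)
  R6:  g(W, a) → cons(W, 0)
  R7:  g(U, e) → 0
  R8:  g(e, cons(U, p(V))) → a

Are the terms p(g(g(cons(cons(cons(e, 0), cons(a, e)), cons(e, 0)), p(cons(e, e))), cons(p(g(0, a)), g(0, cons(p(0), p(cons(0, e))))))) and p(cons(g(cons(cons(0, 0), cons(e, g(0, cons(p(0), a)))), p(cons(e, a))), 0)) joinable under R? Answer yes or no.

Reduce t₁ = p(g(g(cons(cons(cons(e, 0), cons(a, e)), cons(e, 0)), p(cons(e, e))), cons(p(g(0, a)), g(0, cons(p(0), p(cons(0, e))))))):
1. p(g(g(cons(cons(cons(e, 0), cons(a, e)), cons(e, 0)), p(cons(e, e))), cons(p(g(0, a)), g(0, cons(p(0), p(cons(0, e)))))))  →  p(g(0, cons(p(g(0, a)), g(0, cons(p(0), p(cons(0, e)))))))   [R2 at 1.1]
2. p(g(0, cons(p(g(0, a)), g(0, cons(p(0), p(cons(0, e)))))))  →  p(g(0, a))   [R3 at 1]
3. p(g(0, a))  →  p(cons(0, 0))   [R6 at 1]

Reduce t₂ = p(cons(g(cons(cons(0, 0), cons(e, g(0, cons(p(0), a)))), p(cons(e, a))), 0)):
1. p(cons(g(cons(cons(0, 0), cons(e, g(0, cons(p(0), a)))), p(cons(e, a))), 0))  →  p(cons(g(0, cons(p(0), a)), 0))   [R2 at 1.1]
2. p(cons(g(0, cons(p(0), a)), 0))  →  p(cons(0, 0))   [R3 at 1.1]

yes — NF(t₁) = p(cons(0, 0)), NF(t₂) = p(cons(0, 0))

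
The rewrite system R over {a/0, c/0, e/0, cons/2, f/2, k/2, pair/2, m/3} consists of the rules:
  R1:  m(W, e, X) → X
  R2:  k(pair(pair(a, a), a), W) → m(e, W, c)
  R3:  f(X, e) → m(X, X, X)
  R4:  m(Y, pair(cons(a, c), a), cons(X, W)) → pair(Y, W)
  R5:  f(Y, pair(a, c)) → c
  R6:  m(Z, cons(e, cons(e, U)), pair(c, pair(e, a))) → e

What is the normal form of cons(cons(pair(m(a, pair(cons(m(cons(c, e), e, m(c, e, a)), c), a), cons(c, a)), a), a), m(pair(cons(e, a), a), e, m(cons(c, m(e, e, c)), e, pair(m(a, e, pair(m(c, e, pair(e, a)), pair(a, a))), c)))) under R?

1. cons(cons(pair(m(a, pair(cons(m(cons(c, e), e, m(c, e, a)), c), a), cons(c, a)), a), a), m(pair(cons(e, a), a), e, m(cons(c, m(e, e, c)), e, pair(m(a, e, pair(m(c, e, pair(e, a)), pair(a, a))), c))))  →  cons(cons(pair(m(a, pair(cons(m(c, e, a), c), a), cons(c, a)), a), a), m(pair(cons(e, a), a), e, m(cons(c, m(e, e, c)), e, pair(m(a, e, pair(m(c, e, pair(e, a)), pair(a, a))), c))))   [R1 at 1.1.1.2.1.1]
2. cons(cons(pair(m(a, pair(cons(m(c, e, a), c), a), cons(c, a)), a), a), m(pair(cons(e, a), a), e, m(cons(c, m(e, e, c)), e, pair(m(a, e, pair(m(c, e, pair(e, a)), pair(a, a))), c))))  →  cons(cons(pair(m(a, pair(cons(a, c), a), cons(c, a)), a), a), m(pair(cons(e, a), a), e, m(cons(c, m(e, e, c)), e, pair(m(a, e, pair(m(c, e, pair(e, a)), pair(a, a))), c))))   [R1 at 1.1.1.2.1.1]
3. cons(cons(pair(m(a, pair(cons(a, c), a), cons(c, a)), a), a), m(pair(cons(e, a), a), e, m(cons(c, m(e, e, c)), e, pair(m(a, e, pair(m(c, e, pair(e, a)), pair(a, a))), c))))  →  cons(cons(pair(pair(a, a), a), a), m(pair(cons(e, a), a), e, m(cons(c, m(e, e, c)), e, pair(m(a, e, pair(m(c, e, pair(e, a)), pair(a, a))), c))))   [R4 at 1.1.1]
4. cons(cons(pair(pair(a, a), a), a), m(pair(cons(e, a), a), e, m(cons(c, m(e, e, c)), e, pair(m(a, e, pair(m(c, e, pair(e, a)), pair(a, a))), c))))  →  cons(cons(pair(pair(a, a), a), a), m(cons(c, m(e, e, c)), e, pair(m(a, e, pair(m(c, e, pair(e, a)), pair(a, a))), c)))   [R1 at 2]
5. cons(cons(pair(pair(a, a), a), a), m(cons(c, m(e, e, c)), e, pair(m(a, e, pair(m(c, e, pair(e, a)), pair(a, a))), c)))  →  cons(cons(pair(pair(a, a), a), a), pair(m(a, e, pair(m(c, e, pair(e, a)), pair(a, a))), c))   [R1 at 2]
6. cons(cons(pair(pair(a, a), a), a), pair(m(a, e, pair(m(c, e, pair(e, a)), pair(a, a))), c))  →  cons(cons(pair(pair(a, a), a), a), pair(pair(m(c, e, pair(e, a)), pair(a, a)), c))   [R1 at 2.1]
7. cons(cons(pair(pair(a, a), a), a), pair(pair(m(c, e, pair(e, a)), pair(a, a)), c))  →  cons(cons(pair(pair(a, a), a), a), pair(pair(pair(e, a), pair(a, a)), c))   [R1 at 2.1.1]

cons(cons(pair(pair(a, a), a), a), pair(pair(pair(e, a), pair(a, a)), c))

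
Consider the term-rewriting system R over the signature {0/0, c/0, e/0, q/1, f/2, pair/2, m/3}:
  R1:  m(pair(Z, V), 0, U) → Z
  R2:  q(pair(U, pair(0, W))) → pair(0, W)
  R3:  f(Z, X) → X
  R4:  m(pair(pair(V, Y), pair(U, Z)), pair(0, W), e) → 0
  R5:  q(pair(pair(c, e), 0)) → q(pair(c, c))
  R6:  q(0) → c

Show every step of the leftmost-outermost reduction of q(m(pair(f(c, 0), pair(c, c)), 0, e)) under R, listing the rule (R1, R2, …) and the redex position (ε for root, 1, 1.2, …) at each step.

1. q(m(pair(f(c, 0), pair(c, c)), 0, e))  →  q(f(c, 0))   [R1 at 1]
2. q(f(c, 0))  →  q(0)   [R3 at 1]
3. q(0)  →  c   [R6 at ε]

c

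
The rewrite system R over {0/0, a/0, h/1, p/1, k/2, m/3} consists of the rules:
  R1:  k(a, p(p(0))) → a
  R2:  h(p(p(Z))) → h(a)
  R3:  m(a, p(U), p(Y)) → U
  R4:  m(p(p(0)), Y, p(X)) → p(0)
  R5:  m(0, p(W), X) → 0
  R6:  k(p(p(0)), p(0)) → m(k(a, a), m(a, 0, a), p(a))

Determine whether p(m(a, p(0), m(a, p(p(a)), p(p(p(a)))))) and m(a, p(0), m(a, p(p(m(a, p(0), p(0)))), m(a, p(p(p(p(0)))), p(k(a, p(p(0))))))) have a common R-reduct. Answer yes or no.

no — NF(t₁) = p(0), NF(t₂) = 0

Reduce t₁ = p(m(a, p(0), m(a, p(p(a)), p(p(p(a)))))):
1. p(m(a, p(0), m(a, p(p(a)), p(p(p(a))))))  →  p(m(a, p(0), p(a)))   [R3 at 1.3]
2. p(m(a, p(0), p(a)))  →  p(0)   [R3 at 1]

Reduce t₂ = m(a, p(0), m(a, p(p(m(a, p(0), p(0)))), m(a, p(p(p(p(0)))), p(k(a, p(p(0))))))):
1. m(a, p(0), m(a, p(p(m(a, p(0), p(0)))), m(a, p(p(p(p(0)))), p(k(a, p(p(0)))))))  →  m(a, p(0), m(a, p(p(0)), m(a, p(p(p(p(0)))), p(k(a, p(p(0)))))))   [R3 at 3.2.1.1]
2. m(a, p(0), m(a, p(p(0)), m(a, p(p(p(p(0)))), p(k(a, p(p(0)))))))  →  m(a, p(0), m(a, p(p(0)), p(p(p(0)))))   [R3 at 3.3]
3. m(a, p(0), m(a, p(p(0)), p(p(p(0)))))  →  m(a, p(0), p(0))   [R3 at 3]
4. m(a, p(0), p(0))  →  0   [R3 at ε]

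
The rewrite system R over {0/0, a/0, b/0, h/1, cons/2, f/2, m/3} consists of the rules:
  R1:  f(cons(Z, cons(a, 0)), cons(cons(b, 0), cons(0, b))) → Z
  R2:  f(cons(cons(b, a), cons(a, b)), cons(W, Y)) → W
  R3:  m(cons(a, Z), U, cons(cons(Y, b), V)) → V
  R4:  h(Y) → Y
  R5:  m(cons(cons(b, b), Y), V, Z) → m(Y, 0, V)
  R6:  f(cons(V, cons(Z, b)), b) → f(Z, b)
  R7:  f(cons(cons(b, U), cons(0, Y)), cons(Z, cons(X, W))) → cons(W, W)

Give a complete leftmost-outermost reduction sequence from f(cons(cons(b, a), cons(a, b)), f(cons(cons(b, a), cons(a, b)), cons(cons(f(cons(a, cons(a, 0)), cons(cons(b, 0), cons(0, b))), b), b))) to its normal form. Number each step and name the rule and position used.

a

1. f(cons(cons(b, a), cons(a, b)), f(cons(cons(b, a), cons(a, b)), cons(cons(f(cons(a, cons(a, 0)), cons(cons(b, 0), cons(0, b))), b), b)))  →  f(cons(cons(b, a), cons(a, b)), cons(f(cons(a, cons(a, 0)), cons(cons(b, 0), cons(0, b))), b))   [R2 at 2]
2. f(cons(cons(b, a), cons(a, b)), cons(f(cons(a, cons(a, 0)), cons(cons(b, 0), cons(0, b))), b))  →  f(cons(a, cons(a, 0)), cons(cons(b, 0), cons(0, b)))   [R2 at ε]
3. f(cons(a, cons(a, 0)), cons(cons(b, 0), cons(0, b)))  →  a   [R1 at ε]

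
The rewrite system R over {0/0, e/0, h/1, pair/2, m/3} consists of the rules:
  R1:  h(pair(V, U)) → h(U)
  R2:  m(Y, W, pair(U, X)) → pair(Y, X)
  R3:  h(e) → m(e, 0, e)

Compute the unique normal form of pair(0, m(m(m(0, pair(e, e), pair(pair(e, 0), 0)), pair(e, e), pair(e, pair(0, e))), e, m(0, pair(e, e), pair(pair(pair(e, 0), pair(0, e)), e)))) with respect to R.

1. pair(0, m(m(m(0, pair(e, e), pair(pair(e, 0), 0)), pair(e, e), pair(e, pair(0, e))), e, m(0, pair(e, e), pair(pair(pair(e, 0), pair(0, e)), e))))  →  pair(0, m(pair(m(0, pair(e, e), pair(pair(e, 0), 0)), pair(0, e)), e, m(0, pair(e, e), pair(pair(pair(e, 0), pair(0, e)), e))))   [R2 at 2.1]
2. pair(0, m(pair(m(0, pair(e, e), pair(pair(e, 0), 0)), pair(0, e)), e, m(0, pair(e, e), pair(pair(pair(e, 0), pair(0, e)), e))))  →  pair(0, m(pair(pair(0, 0), pair(0, e)), e, m(0, pair(e, e), pair(pair(pair(e, 0), pair(0, e)), e))))   [R2 at 2.1.1]
3. pair(0, m(pair(pair(0, 0), pair(0, e)), e, m(0, pair(e, e), pair(pair(pair(e, 0), pair(0, e)), e))))  →  pair(0, m(pair(pair(0, 0), pair(0, e)), e, pair(0, e)))   [R2 at 2.3]
4. pair(0, m(pair(pair(0, 0), pair(0, e)), e, pair(0, e)))  →  pair(0, pair(pair(pair(0, 0), pair(0, e)), e))   [R2 at 2]

pair(0, pair(pair(pair(0, 0), pair(0, e)), e))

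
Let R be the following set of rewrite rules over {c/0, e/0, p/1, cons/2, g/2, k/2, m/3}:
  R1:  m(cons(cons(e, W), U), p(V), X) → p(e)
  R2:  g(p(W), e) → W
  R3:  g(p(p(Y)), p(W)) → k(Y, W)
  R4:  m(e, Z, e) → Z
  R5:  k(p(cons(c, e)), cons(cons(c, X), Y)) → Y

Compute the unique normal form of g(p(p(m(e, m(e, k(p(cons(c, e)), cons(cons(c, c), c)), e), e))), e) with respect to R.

p(c)

1. g(p(p(m(e, m(e, k(p(cons(c, e)), cons(cons(c, c), c)), e), e))), e)  →  p(m(e, m(e, k(p(cons(c, e)), cons(cons(c, c), c)), e), e))   [R2 at ε]
2. p(m(e, m(e, k(p(cons(c, e)), cons(cons(c, c), c)), e), e))  →  p(m(e, k(p(cons(c, e)), cons(cons(c, c), c)), e))   [R4 at 1]
3. p(m(e, k(p(cons(c, e)), cons(cons(c, c), c)), e))  →  p(k(p(cons(c, e)), cons(cons(c, c), c)))   [R4 at 1]
4. p(k(p(cons(c, e)), cons(cons(c, c), c)))  →  p(c)   [R5 at 1]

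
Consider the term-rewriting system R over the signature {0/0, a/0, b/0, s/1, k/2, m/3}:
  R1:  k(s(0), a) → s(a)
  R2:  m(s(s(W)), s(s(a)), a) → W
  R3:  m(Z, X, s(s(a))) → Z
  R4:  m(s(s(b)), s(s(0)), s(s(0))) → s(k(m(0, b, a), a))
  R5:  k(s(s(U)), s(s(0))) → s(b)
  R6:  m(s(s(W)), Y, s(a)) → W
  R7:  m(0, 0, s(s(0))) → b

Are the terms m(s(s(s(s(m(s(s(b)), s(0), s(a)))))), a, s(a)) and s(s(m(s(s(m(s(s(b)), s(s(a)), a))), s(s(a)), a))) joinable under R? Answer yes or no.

Reduce t₁ = m(s(s(s(s(m(s(s(b)), s(0), s(a)))))), a, s(a)):
1. m(s(s(s(s(m(s(s(b)), s(0), s(a)))))), a, s(a))  →  s(s(m(s(s(b)), s(0), s(a))))   [R6 at ε]
2. s(s(m(s(s(b)), s(0), s(a))))  →  s(s(b))   [R6 at 1.1]

Reduce t₂ = s(s(m(s(s(m(s(s(b)), s(s(a)), a))), s(s(a)), a))):
1. s(s(m(s(s(m(s(s(b)), s(s(a)), a))), s(s(a)), a)))  →  s(s(m(s(s(b)), s(s(a)), a)))   [R2 at 1.1]
2. s(s(m(s(s(b)), s(s(a)), a)))  →  s(s(b))   [R2 at 1.1]

yes — NF(t₁) = s(s(b)), NF(t₂) = s(s(b))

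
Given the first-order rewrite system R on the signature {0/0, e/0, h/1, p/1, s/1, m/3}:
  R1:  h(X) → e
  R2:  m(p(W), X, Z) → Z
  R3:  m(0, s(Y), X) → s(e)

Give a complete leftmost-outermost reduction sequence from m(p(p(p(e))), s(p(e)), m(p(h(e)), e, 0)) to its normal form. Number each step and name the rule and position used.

0

1. m(p(p(p(e))), s(p(e)), m(p(h(e)), e, 0))  →  m(p(h(e)), e, 0)   [R2 at ε]
2. m(p(h(e)), e, 0)  →  0   [R2 at ε]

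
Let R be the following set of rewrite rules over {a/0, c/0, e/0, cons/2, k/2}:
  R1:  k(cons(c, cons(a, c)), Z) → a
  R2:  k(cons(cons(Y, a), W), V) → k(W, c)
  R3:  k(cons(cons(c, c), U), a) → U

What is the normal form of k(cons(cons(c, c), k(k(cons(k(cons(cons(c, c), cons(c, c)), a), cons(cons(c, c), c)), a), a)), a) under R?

c

1. k(cons(cons(c, c), k(k(cons(k(cons(cons(c, c), cons(c, c)), a), cons(cons(c, c), c)), a), a)), a)  →  k(k(cons(k(cons(cons(c, c), cons(c, c)), a), cons(cons(c, c), c)), a), a)   [R3 at ε]
2. k(k(cons(k(cons(cons(c, c), cons(c, c)), a), cons(cons(c, c), c)), a), a)  →  k(k(cons(cons(c, c), cons(cons(c, c), c)), a), a)   [R3 at 1.1.1]
3. k(k(cons(cons(c, c), cons(cons(c, c), c)), a), a)  →  k(cons(cons(c, c), c), a)   [R3 at 1]
4. k(cons(cons(c, c), c), a)  →  c   [R3 at ε]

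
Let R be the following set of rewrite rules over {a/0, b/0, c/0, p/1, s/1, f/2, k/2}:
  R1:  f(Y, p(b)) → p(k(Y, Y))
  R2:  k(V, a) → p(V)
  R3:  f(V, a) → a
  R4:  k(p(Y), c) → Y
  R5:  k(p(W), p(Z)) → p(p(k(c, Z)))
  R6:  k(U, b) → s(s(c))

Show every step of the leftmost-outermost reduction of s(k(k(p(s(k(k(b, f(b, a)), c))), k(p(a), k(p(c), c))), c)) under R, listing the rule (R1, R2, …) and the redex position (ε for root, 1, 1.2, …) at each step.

s(p(s(b)))

1. s(k(k(p(s(k(k(b, f(b, a)), c))), k(p(a), k(p(c), c))), c))  →  s(k(k(p(s(k(k(b, a), c))), k(p(a), k(p(c), c))), c))   [R3 at 1.1.1.1.1.1.2]
2. s(k(k(p(s(k(k(b, a), c))), k(p(a), k(p(c), c))), c))  →  s(k(k(p(s(k(p(b), c))), k(p(a), k(p(c), c))), c))   [R2 at 1.1.1.1.1.1]
3. s(k(k(p(s(k(p(b), c))), k(p(a), k(p(c), c))), c))  →  s(k(k(p(s(b)), k(p(a), k(p(c), c))), c))   [R4 at 1.1.1.1.1]
4. s(k(k(p(s(b)), k(p(a), k(p(c), c))), c))  →  s(k(k(p(s(b)), k(p(a), c)), c))   [R4 at 1.1.2.2]
5. s(k(k(p(s(b)), k(p(a), c)), c))  →  s(k(k(p(s(b)), a), c))   [R4 at 1.1.2]
6. s(k(k(p(s(b)), a), c))  →  s(k(p(p(s(b))), c))   [R2 at 1.1]
7. s(k(p(p(s(b))), c))  →  s(p(s(b)))   [R4 at 1]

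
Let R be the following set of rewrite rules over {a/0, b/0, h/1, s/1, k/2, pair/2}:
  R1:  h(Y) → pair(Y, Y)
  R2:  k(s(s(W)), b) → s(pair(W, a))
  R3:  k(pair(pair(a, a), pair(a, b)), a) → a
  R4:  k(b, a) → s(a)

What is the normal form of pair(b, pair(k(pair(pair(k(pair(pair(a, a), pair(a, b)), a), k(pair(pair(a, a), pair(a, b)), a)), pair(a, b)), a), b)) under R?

pair(b, pair(a, b))

1. pair(b, pair(k(pair(pair(k(pair(pair(a, a), pair(a, b)), a), k(pair(pair(a, a), pair(a, b)), a)), pair(a, b)), a), b))  →  pair(b, pair(k(pair(pair(a, k(pair(pair(a, a), pair(a, b)), a)), pair(a, b)), a), b))   [R3 at 2.1.1.1.1]
2. pair(b, pair(k(pair(pair(a, k(pair(pair(a, a), pair(a, b)), a)), pair(a, b)), a), b))  →  pair(b, pair(k(pair(pair(a, a), pair(a, b)), a), b))   [R3 at 2.1.1.1.2]
3. pair(b, pair(k(pair(pair(a, a), pair(a, b)), a), b))  →  pair(b, pair(a, b))   [R3 at 2.1]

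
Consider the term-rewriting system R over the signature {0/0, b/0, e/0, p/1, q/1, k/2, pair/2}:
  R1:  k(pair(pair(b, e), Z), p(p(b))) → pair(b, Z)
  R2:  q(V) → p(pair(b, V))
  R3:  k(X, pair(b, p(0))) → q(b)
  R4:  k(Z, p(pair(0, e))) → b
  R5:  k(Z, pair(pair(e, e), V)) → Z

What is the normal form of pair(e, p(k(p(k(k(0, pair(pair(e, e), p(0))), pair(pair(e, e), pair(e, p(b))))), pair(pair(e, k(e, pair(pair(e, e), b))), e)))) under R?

1. pair(e, p(k(p(k(k(0, pair(pair(e, e), p(0))), pair(pair(e, e), pair(e, p(b))))), pair(pair(e, k(e, pair(pair(e, e), b))), e))))  →  pair(e, p(k(p(k(0, pair(pair(e, e), p(0)))), pair(pair(e, k(e, pair(pair(e, e), b))), e))))   [R5 at 2.1.1.1]
2. pair(e, p(k(p(k(0, pair(pair(e, e), p(0)))), pair(pair(e, k(e, pair(pair(e, e), b))), e))))  →  pair(e, p(k(p(0), pair(pair(e, k(e, pair(pair(e, e), b))), e))))   [R5 at 2.1.1.1]
3. pair(e, p(k(p(0), pair(pair(e, k(e, pair(pair(e, e), b))), e))))  →  pair(e, p(k(p(0), pair(pair(e, e), e))))   [R5 at 2.1.2.1.2]
4. pair(e, p(k(p(0), pair(pair(e, e), e))))  →  pair(e, p(p(0)))   [R5 at 2.1]

pair(e, p(p(0)))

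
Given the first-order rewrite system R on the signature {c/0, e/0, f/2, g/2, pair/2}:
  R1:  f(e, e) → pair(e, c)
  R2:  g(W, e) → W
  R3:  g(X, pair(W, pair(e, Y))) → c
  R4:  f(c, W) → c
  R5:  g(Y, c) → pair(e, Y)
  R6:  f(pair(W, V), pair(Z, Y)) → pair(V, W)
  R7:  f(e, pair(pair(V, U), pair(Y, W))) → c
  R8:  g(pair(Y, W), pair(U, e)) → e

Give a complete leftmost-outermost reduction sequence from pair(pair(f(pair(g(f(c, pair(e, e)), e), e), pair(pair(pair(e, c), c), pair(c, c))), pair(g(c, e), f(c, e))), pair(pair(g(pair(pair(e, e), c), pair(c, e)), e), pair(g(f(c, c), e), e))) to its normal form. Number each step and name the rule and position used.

pair(pair(pair(e, c), pair(c, c)), pair(pair(e, e), pair(c, e)))

1. pair(pair(f(pair(g(f(c, pair(e, e)), e), e), pair(pair(pair(e, c), c), pair(c, c))), pair(g(c, e), f(c, e))), pair(pair(g(pair(pair(e, e), c), pair(c, e)), e), pair(g(f(c, c), e), e)))  →  pair(pair(pair(e, g(f(c, pair(e, e)), e)), pair(g(c, e), f(c, e))), pair(pair(g(pair(pair(e, e), c), pair(c, e)), e), pair(g(f(c, c), e), e)))   [R6 at 1.1]
2. pair(pair(pair(e, g(f(c, pair(e, e)), e)), pair(g(c, e), f(c, e))), pair(pair(g(pair(pair(e, e), c), pair(c, e)), e), pair(g(f(c, c), e), e)))  →  pair(pair(pair(e, f(c, pair(e, e))), pair(g(c, e), f(c, e))), pair(pair(g(pair(pair(e, e), c), pair(c, e)), e), pair(g(f(c, c), e), e)))   [R2 at 1.1.2]
3. pair(pair(pair(e, f(c, pair(e, e))), pair(g(c, e), f(c, e))), pair(pair(g(pair(pair(e, e), c), pair(c, e)), e), pair(g(f(c, c), e), e)))  →  pair(pair(pair(e, c), pair(g(c, e), f(c, e))), pair(pair(g(pair(pair(e, e), c), pair(c, e)), e), pair(g(f(c, c), e), e)))   [R4 at 1.1.2]
4. pair(pair(pair(e, c), pair(g(c, e), f(c, e))), pair(pair(g(pair(pair(e, e), c), pair(c, e)), e), pair(g(f(c, c), e), e)))  →  pair(pair(pair(e, c), pair(c, f(c, e))), pair(pair(g(pair(pair(e, e), c), pair(c, e)), e), pair(g(f(c, c), e), e)))   [R2 at 1.2.1]
5. pair(pair(pair(e, c), pair(c, f(c, e))), pair(pair(g(pair(pair(e, e), c), pair(c, e)), e), pair(g(f(c, c), e), e)))  →  pair(pair(pair(e, c), pair(c, c)), pair(pair(g(pair(pair(e, e), c), pair(c, e)), e), pair(g(f(c, c), e), e)))   [R4 at 1.2.2]
6. pair(pair(pair(e, c), pair(c, c)), pair(pair(g(pair(pair(e, e), c), pair(c, e)), e), pair(g(f(c, c), e), e)))  →  pair(pair(pair(e, c), pair(c, c)), pair(pair(e, e), pair(g(f(c, c), e), e)))   [R8 at 2.1.1]
7. pair(pair(pair(e, c), pair(c, c)), pair(pair(e, e), pair(g(f(c, c), e), e)))  →  pair(pair(pair(e, c), pair(c, c)), pair(pair(e, e), pair(f(c, c), e)))   [R2 at 2.2.1]
8. pair(pair(pair(e, c), pair(c, c)), pair(pair(e, e), pair(f(c, c), e)))  →  pair(pair(pair(e, c), pair(c, c)), pair(pair(e, e), pair(c, e)))   [R4 at 2.2.1]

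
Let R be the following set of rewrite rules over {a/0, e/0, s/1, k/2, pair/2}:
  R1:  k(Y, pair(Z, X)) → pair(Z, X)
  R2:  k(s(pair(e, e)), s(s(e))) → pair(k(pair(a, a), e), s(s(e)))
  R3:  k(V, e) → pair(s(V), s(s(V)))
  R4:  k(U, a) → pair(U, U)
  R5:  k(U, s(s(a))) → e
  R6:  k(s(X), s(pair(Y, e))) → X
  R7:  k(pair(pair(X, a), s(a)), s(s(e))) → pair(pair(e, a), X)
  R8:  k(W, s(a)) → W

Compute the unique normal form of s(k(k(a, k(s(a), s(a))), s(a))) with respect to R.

s(a)

1. s(k(k(a, k(s(a), s(a))), s(a)))  →  s(k(a, k(s(a), s(a))))   [R8 at 1]
2. s(k(a, k(s(a), s(a))))  →  s(k(a, s(a)))   [R8 at 1.2]
3. s(k(a, s(a)))  →  s(a)   [R8 at 1]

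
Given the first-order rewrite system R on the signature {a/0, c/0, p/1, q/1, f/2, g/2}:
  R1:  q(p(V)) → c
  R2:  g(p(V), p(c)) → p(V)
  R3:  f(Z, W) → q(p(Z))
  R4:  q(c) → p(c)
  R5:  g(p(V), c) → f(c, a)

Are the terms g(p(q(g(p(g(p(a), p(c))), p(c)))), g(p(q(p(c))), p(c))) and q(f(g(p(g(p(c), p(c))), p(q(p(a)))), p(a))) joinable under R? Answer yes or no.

yes — NF(t₁) = p(c), NF(t₂) = p(c)

Reduce t₁ = g(p(q(g(p(g(p(a), p(c))), p(c)))), g(p(q(p(c))), p(c))):
1. g(p(q(g(p(g(p(a), p(c))), p(c)))), g(p(q(p(c))), p(c)))  →  g(p(q(p(g(p(a), p(c))))), g(p(q(p(c))), p(c)))   [R2 at 1.1.1]
2. g(p(q(p(g(p(a), p(c))))), g(p(q(p(c))), p(c)))  →  g(p(c), g(p(q(p(c))), p(c)))   [R1 at 1.1]
3. g(p(c), g(p(q(p(c))), p(c)))  →  g(p(c), p(q(p(c))))   [R2 at 2]
4. g(p(c), p(q(p(c))))  →  g(p(c), p(c))   [R1 at 2.1]
5. g(p(c), p(c))  →  p(c)   [R2 at ε]

Reduce t₂ = q(f(g(p(g(p(c), p(c))), p(q(p(a)))), p(a))):
1. q(f(g(p(g(p(c), p(c))), p(q(p(a)))), p(a)))  →  q(q(p(g(p(g(p(c), p(c))), p(q(p(a)))))))   [R3 at 1]
2. q(q(p(g(p(g(p(c), p(c))), p(q(p(a)))))))  →  q(c)   [R1 at 1]
3. q(c)  →  p(c)   [R4 at ε]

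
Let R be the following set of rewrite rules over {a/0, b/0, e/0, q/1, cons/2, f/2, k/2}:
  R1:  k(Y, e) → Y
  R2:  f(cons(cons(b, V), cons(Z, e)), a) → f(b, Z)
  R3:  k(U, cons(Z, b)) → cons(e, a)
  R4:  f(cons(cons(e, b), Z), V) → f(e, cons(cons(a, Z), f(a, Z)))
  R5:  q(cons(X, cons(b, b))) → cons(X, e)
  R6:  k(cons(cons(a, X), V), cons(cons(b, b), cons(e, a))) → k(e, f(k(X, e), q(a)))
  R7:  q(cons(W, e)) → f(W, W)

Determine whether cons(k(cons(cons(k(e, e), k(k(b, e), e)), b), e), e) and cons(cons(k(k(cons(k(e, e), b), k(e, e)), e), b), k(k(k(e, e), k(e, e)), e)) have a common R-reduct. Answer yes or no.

Reduce t₁ = cons(k(cons(cons(k(e, e), k(k(b, e), e)), b), e), e):
1. cons(k(cons(cons(k(e, e), k(k(b, e), e)), b), e), e)  →  cons(cons(cons(k(e, e), k(k(b, e), e)), b), e)   [R1 at 1]
2. cons(cons(cons(k(e, e), k(k(b, e), e)), b), e)  →  cons(cons(cons(e, k(k(b, e), e)), b), e)   [R1 at 1.1.1]
3. cons(cons(cons(e, k(k(b, e), e)), b), e)  →  cons(cons(cons(e, k(b, e)), b), e)   [R1 at 1.1.2]
4. cons(cons(cons(e, k(b, e)), b), e)  →  cons(cons(cons(e, b), b), e)   [R1 at 1.1.2]

Reduce t₂ = cons(cons(k(k(cons(k(e, e), b), k(e, e)), e), b), k(k(k(e, e), k(e, e)), e)):
1. cons(cons(k(k(cons(k(e, e), b), k(e, e)), e), b), k(k(k(e, e), k(e, e)), e))  →  cons(cons(k(cons(k(e, e), b), k(e, e)), b), k(k(k(e, e), k(e, e)), e))   [R1 at 1.1]
2. cons(cons(k(cons(k(e, e), b), k(e, e)), b), k(k(k(e, e), k(e, e)), e))  →  cons(cons(k(cons(e, b), k(e, e)), b), k(k(k(e, e), k(e, e)), e))   [R1 at 1.1.1.1]
3. cons(cons(k(cons(e, b), k(e, e)), b), k(k(k(e, e), k(e, e)), e))  →  cons(cons(k(cons(e, b), e), b), k(k(k(e, e), k(e, e)), e))   [R1 at 1.1.2]
4. cons(cons(k(cons(e, b), e), b), k(k(k(e, e), k(e, e)), e))  →  cons(cons(cons(e, b), b), k(k(k(e, e), k(e, e)), e))   [R1 at 1.1]
5. cons(cons(cons(e, b), b), k(k(k(e, e), k(e, e)), e))  →  cons(cons(cons(e, b), b), k(k(e, e), k(e, e)))   [R1 at 2]
6. cons(cons(cons(e, b), b), k(k(e, e), k(e, e)))  →  cons(cons(cons(e, b), b), k(e, k(e, e)))   [R1 at 2.1]
7. cons(cons(cons(e, b), b), k(e, k(e, e)))  →  cons(cons(cons(e, b), b), k(e, e))   [R1 at 2.2]
8. cons(cons(cons(e, b), b), k(e, e))  →  cons(cons(cons(e, b), b), e)   [R1 at 2]

yes — NF(t₁) = cons(cons(cons(e, b), b), e), NF(t₂) = cons(cons(cons(e, b), b), e)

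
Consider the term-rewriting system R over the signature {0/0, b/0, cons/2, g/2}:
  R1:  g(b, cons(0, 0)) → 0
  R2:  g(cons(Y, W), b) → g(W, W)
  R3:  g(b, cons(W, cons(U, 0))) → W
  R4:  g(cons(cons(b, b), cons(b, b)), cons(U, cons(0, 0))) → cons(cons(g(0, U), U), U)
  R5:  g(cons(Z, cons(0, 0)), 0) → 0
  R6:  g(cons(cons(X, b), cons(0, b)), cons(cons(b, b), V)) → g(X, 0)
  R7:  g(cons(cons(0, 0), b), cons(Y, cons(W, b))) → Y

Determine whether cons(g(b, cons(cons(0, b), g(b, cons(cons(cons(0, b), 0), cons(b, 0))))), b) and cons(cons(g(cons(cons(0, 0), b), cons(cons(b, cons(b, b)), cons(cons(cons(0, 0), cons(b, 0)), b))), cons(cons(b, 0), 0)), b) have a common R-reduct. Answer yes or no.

no — NF(t₁) = cons(cons(0, b), b), NF(t₂) = cons(cons(cons(b, cons(b, b)), cons(cons(b, 0), 0)), b)

Reduce t₁ = cons(g(b, cons(cons(0, b), g(b, cons(cons(cons(0, b), 0), cons(b, 0))))), b):
1. cons(g(b, cons(cons(0, b), g(b, cons(cons(cons(0, b), 0), cons(b, 0))))), b)  →  cons(g(b, cons(cons(0, b), cons(cons(0, b), 0))), b)   [R3 at 1.2.2]
2. cons(g(b, cons(cons(0, b), cons(cons(0, b), 0))), b)  →  cons(cons(0, b), b)   [R3 at 1]

Reduce t₂ = cons(cons(g(cons(cons(0, 0), b), cons(cons(b, cons(b, b)), cons(cons(cons(0, 0), cons(b, 0)), b))), cons(cons(b, 0), 0)), b):
1. cons(cons(g(cons(cons(0, 0), b), cons(cons(b, cons(b, b)), cons(cons(cons(0, 0), cons(b, 0)), b))), cons(cons(b, 0), 0)), b)  →  cons(cons(cons(b, cons(b, b)), cons(cons(b, 0), 0)), b)   [R7 at 1.1]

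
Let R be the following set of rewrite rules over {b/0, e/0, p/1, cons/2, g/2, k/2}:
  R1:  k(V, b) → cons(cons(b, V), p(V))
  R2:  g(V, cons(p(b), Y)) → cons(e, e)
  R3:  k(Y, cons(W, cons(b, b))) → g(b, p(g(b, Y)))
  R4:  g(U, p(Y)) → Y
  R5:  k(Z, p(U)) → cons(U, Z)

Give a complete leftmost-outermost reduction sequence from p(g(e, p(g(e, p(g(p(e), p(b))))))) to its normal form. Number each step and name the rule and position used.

p(b)

1. p(g(e, p(g(e, p(g(p(e), p(b)))))))  →  p(g(e, p(g(p(e), p(b)))))   [R4 at 1]
2. p(g(e, p(g(p(e), p(b)))))  →  p(g(p(e), p(b)))   [R4 at 1]
3. p(g(p(e), p(b)))  →  p(b)   [R4 at 1]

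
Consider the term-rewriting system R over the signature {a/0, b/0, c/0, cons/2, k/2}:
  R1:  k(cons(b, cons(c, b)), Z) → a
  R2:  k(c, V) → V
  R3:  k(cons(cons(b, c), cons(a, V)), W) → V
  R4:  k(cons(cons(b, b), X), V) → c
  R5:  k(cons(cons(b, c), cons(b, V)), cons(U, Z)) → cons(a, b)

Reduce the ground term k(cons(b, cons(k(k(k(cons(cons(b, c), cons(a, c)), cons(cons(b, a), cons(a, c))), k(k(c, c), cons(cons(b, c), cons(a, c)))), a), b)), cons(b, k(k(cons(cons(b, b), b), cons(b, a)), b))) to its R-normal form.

1. k(cons(b, cons(k(k(k(cons(cons(b, c), cons(a, c)), cons(cons(b, a), cons(a, c))), k(k(c, c), cons(cons(b, c), cons(a, c)))), a), b)), cons(b, k(k(cons(cons(b, b), b), cons(b, a)), b)))  →  k(cons(b, cons(k(k(c, k(k(c, c), cons(cons(b, c), cons(a, c)))), a), b)), cons(b, k(k(cons(cons(b, b), b), cons(b, a)), b)))   [R3 at 1.2.1.1.1]
2. k(cons(b, cons(k(k(c, k(k(c, c), cons(cons(b, c), cons(a, c)))), a), b)), cons(b, k(k(cons(cons(b, b), b), cons(b, a)), b)))  →  k(cons(b, cons(k(k(k(c, c), cons(cons(b, c), cons(a, c))), a), b)), cons(b, k(k(cons(cons(b, b), b), cons(b, a)), b)))   [R2 at 1.2.1.1]
3. k(cons(b, cons(k(k(k(c, c), cons(cons(b, c), cons(a, c))), a), b)), cons(b, k(k(cons(cons(b, b), b), cons(b, a)), b)))  →  k(cons(b, cons(k(k(c, cons(cons(b, c), cons(a, c))), a), b)), cons(b, k(k(cons(cons(b, b), b), cons(b, a)), b)))   [R2 at 1.2.1.1.1]
4. k(cons(b, cons(k(k(c, cons(cons(b, c), cons(a, c))), a), b)), cons(b, k(k(cons(cons(b, b), b), cons(b, a)), b)))  →  k(cons(b, cons(k(cons(cons(b, c), cons(a, c)), a), b)), cons(b, k(k(cons(cons(b, b), b), cons(b, a)), b)))   [R2 at 1.2.1.1]
5. k(cons(b, cons(k(cons(cons(b, c), cons(a, c)), a), b)), cons(b, k(k(cons(cons(b, b), b), cons(b, a)), b)))  →  k(cons(b, cons(c, b)), cons(b, k(k(cons(cons(b, b), b), cons(b, a)), b)))   [R3 at 1.2.1]
6. k(cons(b, cons(c, b)), cons(b, k(k(cons(cons(b, b), b), cons(b, a)), b)))  →  a   [R1 at ε]

a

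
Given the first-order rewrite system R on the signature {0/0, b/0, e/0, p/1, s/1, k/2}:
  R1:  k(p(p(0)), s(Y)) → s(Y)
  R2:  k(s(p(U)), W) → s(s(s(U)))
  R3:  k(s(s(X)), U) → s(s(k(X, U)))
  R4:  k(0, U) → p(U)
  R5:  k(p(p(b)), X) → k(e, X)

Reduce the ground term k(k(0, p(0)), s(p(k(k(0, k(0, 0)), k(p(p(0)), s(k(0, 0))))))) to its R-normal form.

1. k(k(0, p(0)), s(p(k(k(0, k(0, 0)), k(p(p(0)), s(k(0, 0)))))))  →  k(p(p(0)), s(p(k(k(0, k(0, 0)), k(p(p(0)), s(k(0, 0)))))))   [R4 at 1]
2. k(p(p(0)), s(p(k(k(0, k(0, 0)), k(p(p(0)), s(k(0, 0)))))))  →  s(p(k(k(0, k(0, 0)), k(p(p(0)), s(k(0, 0))))))   [R1 at ε]
3. s(p(k(k(0, k(0, 0)), k(p(p(0)), s(k(0, 0))))))  →  s(p(k(p(k(0, 0)), k(p(p(0)), s(k(0, 0))))))   [R4 at 1.1.1]
4. s(p(k(p(k(0, 0)), k(p(p(0)), s(k(0, 0))))))  →  s(p(k(p(p(0)), k(p(p(0)), s(k(0, 0))))))   [R4 at 1.1.1.1]
5. s(p(k(p(p(0)), k(p(p(0)), s(k(0, 0))))))  →  s(p(k(p(p(0)), s(k(0, 0)))))   [R1 at 1.1.2]
6. s(p(k(p(p(0)), s(k(0, 0)))))  →  s(p(s(k(0, 0))))   [R1 at 1.1]
7. s(p(s(k(0, 0))))  →  s(p(s(p(0))))   [R4 at 1.1.1]

s(p(s(p(0))))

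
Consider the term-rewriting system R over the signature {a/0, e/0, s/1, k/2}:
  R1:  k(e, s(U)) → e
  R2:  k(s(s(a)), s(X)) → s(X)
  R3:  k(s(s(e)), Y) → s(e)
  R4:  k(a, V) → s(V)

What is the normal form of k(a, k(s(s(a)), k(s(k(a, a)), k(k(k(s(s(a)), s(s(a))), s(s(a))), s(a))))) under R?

1. k(a, k(s(s(a)), k(s(k(a, a)), k(k(k(s(s(a)), s(s(a))), s(s(a))), s(a)))))  →  s(k(s(s(a)), k(s(k(a, a)), k(k(k(s(s(a)), s(s(a))), s(s(a))), s(a)))))   [R4 at ε]
2. s(k(s(s(a)), k(s(k(a, a)), k(k(k(s(s(a)), s(s(a))), s(s(a))), s(a)))))  →  s(k(s(s(a)), k(s(s(a)), k(k(k(s(s(a)), s(s(a))), s(s(a))), s(a)))))   [R4 at 1.2.1.1]
3. s(k(s(s(a)), k(s(s(a)), k(k(k(s(s(a)), s(s(a))), s(s(a))), s(a)))))  →  s(k(s(s(a)), k(s(s(a)), k(k(s(s(a)), s(s(a))), s(a)))))   [R2 at 1.2.2.1.1]
4. s(k(s(s(a)), k(s(s(a)), k(k(s(s(a)), s(s(a))), s(a)))))  →  s(k(s(s(a)), k(s(s(a)), k(s(s(a)), s(a)))))   [R2 at 1.2.2.1]
5. s(k(s(s(a)), k(s(s(a)), k(s(s(a)), s(a)))))  →  s(k(s(s(a)), k(s(s(a)), s(a))))   [R2 at 1.2.2]
6. s(k(s(s(a)), k(s(s(a)), s(a))))  →  s(k(s(s(a)), s(a)))   [R2 at 1.2]
7. s(k(s(s(a)), s(a)))  →  s(s(a))   [R2 at 1]

s(s(a))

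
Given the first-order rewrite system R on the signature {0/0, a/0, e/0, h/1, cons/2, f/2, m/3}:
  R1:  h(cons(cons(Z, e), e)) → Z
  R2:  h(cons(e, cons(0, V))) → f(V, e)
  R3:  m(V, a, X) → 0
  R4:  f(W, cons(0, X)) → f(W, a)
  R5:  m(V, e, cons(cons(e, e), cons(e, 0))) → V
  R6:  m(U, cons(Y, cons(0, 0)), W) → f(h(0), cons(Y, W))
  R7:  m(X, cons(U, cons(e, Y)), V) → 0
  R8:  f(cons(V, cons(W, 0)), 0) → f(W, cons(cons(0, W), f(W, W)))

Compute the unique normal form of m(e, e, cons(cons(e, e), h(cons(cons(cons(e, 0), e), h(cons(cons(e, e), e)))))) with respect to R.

1. m(e, e, cons(cons(e, e), h(cons(cons(cons(e, 0), e), h(cons(cons(e, e), e))))))  →  m(e, e, cons(cons(e, e), h(cons(cons(cons(e, 0), e), e))))   [R1 at 3.2.1.2]
2. m(e, e, cons(cons(e, e), h(cons(cons(cons(e, 0), e), e))))  →  m(e, e, cons(cons(e, e), cons(e, 0)))   [R1 at 3.2]
3. m(e, e, cons(cons(e, e), cons(e, 0)))  →  e   [R5 at ε]

e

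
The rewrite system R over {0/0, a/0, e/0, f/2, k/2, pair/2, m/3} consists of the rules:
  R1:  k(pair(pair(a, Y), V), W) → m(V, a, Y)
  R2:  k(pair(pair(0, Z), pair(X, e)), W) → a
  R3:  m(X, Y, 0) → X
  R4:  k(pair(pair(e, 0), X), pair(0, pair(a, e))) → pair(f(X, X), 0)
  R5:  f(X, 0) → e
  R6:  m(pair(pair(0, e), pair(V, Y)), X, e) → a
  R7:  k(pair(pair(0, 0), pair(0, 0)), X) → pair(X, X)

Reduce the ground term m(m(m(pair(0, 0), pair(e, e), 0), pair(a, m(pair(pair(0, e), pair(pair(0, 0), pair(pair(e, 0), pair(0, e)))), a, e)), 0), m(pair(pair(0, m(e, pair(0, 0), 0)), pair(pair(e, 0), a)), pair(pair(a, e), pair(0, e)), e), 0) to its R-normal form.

1. m(m(m(pair(0, 0), pair(e, e), 0), pair(a, m(pair(pair(0, e), pair(pair(0, 0), pair(pair(e, 0), pair(0, e)))), a, e)), 0), m(pair(pair(0, m(e, pair(0, 0), 0)), pair(pair(e, 0), a)), pair(pair(a, e), pair(0, e)), e), 0)  →  m(m(pair(0, 0), pair(e, e), 0), pair(a, m(pair(pair(0, e), pair(pair(0, 0), pair(pair(e, 0), pair(0, e)))), a, e)), 0)   [R3 at ε]
2. m(m(pair(0, 0), pair(e, e), 0), pair(a, m(pair(pair(0, e), pair(pair(0, 0), pair(pair(e, 0), pair(0, e)))), a, e)), 0)  →  m(pair(0, 0), pair(e, e), 0)   [R3 at ε]
3. m(pair(0, 0), pair(e, e), 0)  →  pair(0, 0)   [R3 at ε]

pair(0, 0)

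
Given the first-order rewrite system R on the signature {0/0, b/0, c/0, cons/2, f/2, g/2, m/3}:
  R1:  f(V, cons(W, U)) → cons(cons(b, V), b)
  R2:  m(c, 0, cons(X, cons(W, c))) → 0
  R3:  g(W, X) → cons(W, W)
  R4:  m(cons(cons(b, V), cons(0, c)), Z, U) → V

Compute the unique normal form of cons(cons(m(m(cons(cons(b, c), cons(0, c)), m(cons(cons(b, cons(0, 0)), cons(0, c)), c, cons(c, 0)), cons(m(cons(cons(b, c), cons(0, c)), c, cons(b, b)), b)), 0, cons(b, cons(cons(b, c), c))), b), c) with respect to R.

cons(cons(0, b), c)

1. cons(cons(m(m(cons(cons(b, c), cons(0, c)), m(cons(cons(b, cons(0, 0)), cons(0, c)), c, cons(c, 0)), cons(m(cons(cons(b, c), cons(0, c)), c, cons(b, b)), b)), 0, cons(b, cons(cons(b, c), c))), b), c)  →  cons(cons(m(c, 0, cons(b, cons(cons(b, c), c))), b), c)   [R4 at 1.1.1]
2. cons(cons(m(c, 0, cons(b, cons(cons(b, c), c))), b), c)  →  cons(cons(0, b), c)   [R2 at 1.1]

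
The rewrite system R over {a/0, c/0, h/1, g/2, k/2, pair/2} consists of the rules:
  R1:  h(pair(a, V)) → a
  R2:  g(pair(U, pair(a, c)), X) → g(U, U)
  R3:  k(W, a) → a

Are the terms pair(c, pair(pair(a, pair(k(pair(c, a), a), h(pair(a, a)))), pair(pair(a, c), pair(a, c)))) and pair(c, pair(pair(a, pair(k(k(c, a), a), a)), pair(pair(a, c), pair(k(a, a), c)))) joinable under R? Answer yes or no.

Reduce t₁ = pair(c, pair(pair(a, pair(k(pair(c, a), a), h(pair(a, a)))), pair(pair(a, c), pair(a, c)))):
1. pair(c, pair(pair(a, pair(k(pair(c, a), a), h(pair(a, a)))), pair(pair(a, c), pair(a, c))))  →  pair(c, pair(pair(a, pair(a, h(pair(a, a)))), pair(pair(a, c), pair(a, c))))   [R3 at 2.1.2.1]
2. pair(c, pair(pair(a, pair(a, h(pair(a, a)))), pair(pair(a, c), pair(a, c))))  →  pair(c, pair(pair(a, pair(a, a)), pair(pair(a, c), pair(a, c))))   [R1 at 2.1.2.2]

Reduce t₂ = pair(c, pair(pair(a, pair(k(k(c, a), a), a)), pair(pair(a, c), pair(k(a, a), c)))):
1. pair(c, pair(pair(a, pair(k(k(c, a), a), a)), pair(pair(a, c), pair(k(a, a), c))))  →  pair(c, pair(pair(a, pair(a, a)), pair(pair(a, c), pair(k(a, a), c))))   [R3 at 2.1.2.1]
2. pair(c, pair(pair(a, pair(a, a)), pair(pair(a, c), pair(k(a, a), c))))  →  pair(c, pair(pair(a, pair(a, a)), pair(pair(a, c), pair(a, c))))   [R3 at 2.2.2.1]

yes — NF(t₁) = pair(c, pair(pair(a, pair(a, a)), pair(pair(a, c), pair(a, c)))), NF(t₂) = pair(c, pair(pair(a, pair(a, a)), pair(pair(a, c), pair(a, c))))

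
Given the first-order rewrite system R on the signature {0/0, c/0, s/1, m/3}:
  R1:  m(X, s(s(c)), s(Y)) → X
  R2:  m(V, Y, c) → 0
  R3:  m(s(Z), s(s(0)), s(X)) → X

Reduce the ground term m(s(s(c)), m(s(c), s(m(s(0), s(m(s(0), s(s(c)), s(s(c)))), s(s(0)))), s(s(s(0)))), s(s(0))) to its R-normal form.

1. m(s(s(c)), m(s(c), s(m(s(0), s(m(s(0), s(s(c)), s(s(c)))), s(s(0)))), s(s(s(0)))), s(s(0)))  →  m(s(s(c)), m(s(c), s(m(s(0), s(s(0)), s(s(0)))), s(s(s(0)))), s(s(0)))   [R1 at 2.2.1.2.1]
2. m(s(s(c)), m(s(c), s(m(s(0), s(s(0)), s(s(0)))), s(s(s(0)))), s(s(0)))  →  m(s(s(c)), m(s(c), s(s(0)), s(s(s(0)))), s(s(0)))   [R3 at 2.2.1]
3. m(s(s(c)), m(s(c), s(s(0)), s(s(s(0)))), s(s(0)))  →  m(s(s(c)), s(s(0)), s(s(0)))   [R3 at 2]
4. m(s(s(c)), s(s(0)), s(s(0)))  →  s(0)   [R3 at ε]

s(0)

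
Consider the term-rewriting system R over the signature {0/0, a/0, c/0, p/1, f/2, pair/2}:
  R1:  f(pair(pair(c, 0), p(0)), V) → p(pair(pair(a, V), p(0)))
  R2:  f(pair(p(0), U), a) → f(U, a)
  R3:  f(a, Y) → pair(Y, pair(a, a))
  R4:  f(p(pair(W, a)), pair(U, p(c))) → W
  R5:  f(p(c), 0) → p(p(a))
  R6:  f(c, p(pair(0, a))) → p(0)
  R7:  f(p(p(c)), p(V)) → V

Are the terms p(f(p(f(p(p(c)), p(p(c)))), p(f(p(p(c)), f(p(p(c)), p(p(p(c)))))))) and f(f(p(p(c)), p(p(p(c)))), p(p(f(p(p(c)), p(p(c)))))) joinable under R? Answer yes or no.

yes — NF(t₁) = p(p(c)), NF(t₂) = p(p(c))

Reduce t₁ = p(f(p(f(p(p(c)), p(p(c)))), p(f(p(p(c)), f(p(p(c)), p(p(p(c)))))))):
1. p(f(p(f(p(p(c)), p(p(c)))), p(f(p(p(c)), f(p(p(c)), p(p(p(c))))))))  →  p(f(p(p(c)), p(f(p(p(c)), f(p(p(c)), p(p(p(c))))))))   [R7 at 1.1.1]
2. p(f(p(p(c)), p(f(p(p(c)), f(p(p(c)), p(p(p(c))))))))  →  p(f(p(p(c)), f(p(p(c)), p(p(p(c))))))   [R7 at 1]
3. p(f(p(p(c)), f(p(p(c)), p(p(p(c))))))  →  p(f(p(p(c)), p(p(c))))   [R7 at 1.2]
4. p(f(p(p(c)), p(p(c))))  →  p(p(c))   [R7 at 1]

Reduce t₂ = f(f(p(p(c)), p(p(p(c)))), p(p(f(p(p(c)), p(p(c)))))):
1. f(f(p(p(c)), p(p(p(c)))), p(p(f(p(p(c)), p(p(c))))))  →  f(p(p(c)), p(p(f(p(p(c)), p(p(c))))))   [R7 at 1]
2. f(p(p(c)), p(p(f(p(p(c)), p(p(c))))))  →  p(f(p(p(c)), p(p(c))))   [R7 at ε]
3. p(f(p(p(c)), p(p(c))))  →  p(p(c))   [R7 at 1]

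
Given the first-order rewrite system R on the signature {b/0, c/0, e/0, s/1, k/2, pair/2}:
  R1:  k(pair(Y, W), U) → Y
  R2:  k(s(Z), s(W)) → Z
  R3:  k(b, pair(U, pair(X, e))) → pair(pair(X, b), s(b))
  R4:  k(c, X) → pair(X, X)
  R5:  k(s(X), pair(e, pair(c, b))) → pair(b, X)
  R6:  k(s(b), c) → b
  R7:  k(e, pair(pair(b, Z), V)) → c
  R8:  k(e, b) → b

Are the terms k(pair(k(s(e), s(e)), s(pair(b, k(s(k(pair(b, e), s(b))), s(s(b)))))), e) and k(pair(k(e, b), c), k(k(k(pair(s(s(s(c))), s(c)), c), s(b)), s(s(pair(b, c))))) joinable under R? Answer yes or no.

Reduce t₁ = k(pair(k(s(e), s(e)), s(pair(b, k(s(k(pair(b, e), s(b))), s(s(b)))))), e):
1. k(pair(k(s(e), s(e)), s(pair(b, k(s(k(pair(b, e), s(b))), s(s(b)))))), e)  →  k(s(e), s(e))   [R1 at ε]
2. k(s(e), s(e))  →  e   [R2 at ε]

Reduce t₂ = k(pair(k(e, b), c), k(k(k(pair(s(s(s(c))), s(c)), c), s(b)), s(s(pair(b, c))))):
1. k(pair(k(e, b), c), k(k(k(pair(s(s(s(c))), s(c)), c), s(b)), s(s(pair(b, c)))))  →  k(e, b)   [R1 at ε]
2. k(e, b)  →  b   [R8 at ε]

no — NF(t₁) = e, NF(t₂) = b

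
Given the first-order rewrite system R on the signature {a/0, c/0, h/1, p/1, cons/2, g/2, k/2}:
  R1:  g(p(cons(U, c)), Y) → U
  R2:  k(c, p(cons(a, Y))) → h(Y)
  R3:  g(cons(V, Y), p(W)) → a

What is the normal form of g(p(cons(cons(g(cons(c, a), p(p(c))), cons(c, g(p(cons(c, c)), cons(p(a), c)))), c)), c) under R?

cons(a, cons(c, c))

1. g(p(cons(cons(g(cons(c, a), p(p(c))), cons(c, g(p(cons(c, c)), cons(p(a), c)))), c)), c)  →  cons(g(cons(c, a), p(p(c))), cons(c, g(p(cons(c, c)), cons(p(a), c))))   [R1 at ε]
2. cons(g(cons(c, a), p(p(c))), cons(c, g(p(cons(c, c)), cons(p(a), c))))  →  cons(a, cons(c, g(p(cons(c, c)), cons(p(a), c))))   [R3 at 1]
3. cons(a, cons(c, g(p(cons(c, c)), cons(p(a), c))))  →  cons(a, cons(c, c))   [R1 at 2.2]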